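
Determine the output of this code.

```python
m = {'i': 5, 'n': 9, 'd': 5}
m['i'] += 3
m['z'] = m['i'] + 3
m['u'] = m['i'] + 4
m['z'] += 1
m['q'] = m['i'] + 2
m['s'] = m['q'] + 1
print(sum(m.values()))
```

m['i'] = 5+3 = 8 → {'i': 8, 'n': 9, 'd': 5}
m['z'] = m['i']+3 = 11 → {'i': 8, 'n': 9, 'd': 5, 'z': 11}
m['u'] = m['i']+4 = 12 → {'i': 8, 'n': 9, 'd': 5, 'z': 11, 'u': 12}
m['z'] = 11+1 = 12 → {'i': 8, 'n': 9, 'd': 5, 'z': 12, 'u': 12}
m['q'] = m['i']+2 = 10 → {'i': 8, 'n': 9, 'd': 5, 'z': 12, 'u': 12, 'q': 10}
m['s'] = m['q']+1 = 11 → {'i': 8, 'n': 9, 'd': 5, 'z': 12, 'u': 12, 'q': 10, 's': 11}
sum of values = 67

67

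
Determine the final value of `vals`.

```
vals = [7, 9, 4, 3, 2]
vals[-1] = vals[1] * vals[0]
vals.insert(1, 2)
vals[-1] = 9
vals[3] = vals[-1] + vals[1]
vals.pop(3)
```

vals[-1] = vals[1]*vals[0] = 9*7 = 63 → [7, 9, 4, 3, 63]
insert 2 at 1 → [7, 2, 9, 4, 3, 63]
vals[-1] = 9 → [7, 2, 9, 4, 3, 9]
vals[3] = vals[-1]+vals[1] = 9+2 = 11 → [7, 2, 9, 11, 3, 9]
pop(3) removes 11 → [7, 2, 9, 3, 9]

[7, 2, 9, 3, 9]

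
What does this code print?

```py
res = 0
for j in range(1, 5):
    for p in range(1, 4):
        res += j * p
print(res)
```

j=1,p=1: res = 0+1 = 1
j=1,p=2: res = 1+2 = 3
j=1,p=3: res = 3+3 = 6
j=2,p=1: res = 6+2 = 8
j=2,p=2: res = 8+4 = 12
j=2,p=3: res = 12+6 = 18
j=3,p=1: res = 18+3 = 21
j=3,p=2: res = 21+6 = 27
j=3,p=3: res = 27+9 = 36
j=4,p=1: res = 36+4 = 40
j=4,p=2: res = 40+8 = 48
j=4,p=3: res = 48+12 = 60

60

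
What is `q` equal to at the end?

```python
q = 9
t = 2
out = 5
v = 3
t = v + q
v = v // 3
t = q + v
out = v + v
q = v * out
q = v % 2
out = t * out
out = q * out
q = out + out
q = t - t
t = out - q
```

0

t = 3+9 = 12
v = 3//3 = 1
t = 9+1 = 10
out = 1+1 = 2
q = 1*2 = 2
q = 1%2 = 1
out = 10*2 = 20
out = 1*20 = 20
q = 20+20 = 40
q = 10-10 = 0
t = 20-0 = 20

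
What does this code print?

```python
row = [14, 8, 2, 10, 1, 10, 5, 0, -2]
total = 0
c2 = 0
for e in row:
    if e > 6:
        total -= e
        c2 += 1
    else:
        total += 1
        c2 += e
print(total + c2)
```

e=14: >6, total = 0-14 = -14; c2=1
e=8: >6, total = (-14)-8 = -22; c2=2
e=2: not >6, total = (-22)+1 = -21; c2=4
e=10: >6, total = (-21)-10 = -31; c2=5
e=1: not >6, total = (-31)+1 = -30; c2=6
e=10: >6, total = (-30)-10 = -40; c2=7
e=5: not >6, total = (-40)+1 = -39; c2=12
e=0: not >6, total = (-39)+1 = -38; c2=12
e=-2: not >6, total = (-38)+1 = -37; c2=10
total+c2 = (-37)+10 = -27

-27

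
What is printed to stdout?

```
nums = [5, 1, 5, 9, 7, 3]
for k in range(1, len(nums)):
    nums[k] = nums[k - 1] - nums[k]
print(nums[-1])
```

k=1: nums[1] = 5-1 = 4 → [5, 4, 5, 9, 7, 3]
k=2: nums[2] = 4-5 = -1 → [5, 4, -1, 9, 7, 3]
k=3: nums[3] = (-1)-9 = -10 → [5, 4, -1, -10, 7, 3]
k=4: nums[4] = (-10)-7 = -17 → [5, 4, -1, -10, -17, 3]
k=5: nums[5] = (-17)-3 = -20 → [5, 4, -1, -10, -17, -20]

-20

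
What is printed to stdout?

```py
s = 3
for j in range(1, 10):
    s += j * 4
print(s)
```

j=1: s = 3+1*4 = 7
j=2: s = 7+2*4 = 15
j=3: s = 15+3*4 = 27
j=4: s = 27+4*4 = 43
j=5: s = 43+5*4 = 63
j=6: s = 63+6*4 = 87
j=7: s = 87+7*4 = 115
j=8: s = 115+8*4 = 147
j=9: s = 147+9*4 = 183

183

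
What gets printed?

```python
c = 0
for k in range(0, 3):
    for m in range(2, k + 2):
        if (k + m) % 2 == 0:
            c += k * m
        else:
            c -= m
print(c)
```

-1

k=1,m=2: odd sum, c = 0-2 = -2
k=2,m=2: even sum, c = (-2)+4 = 2
k=2,m=3: odd sum, c = 2-3 = -1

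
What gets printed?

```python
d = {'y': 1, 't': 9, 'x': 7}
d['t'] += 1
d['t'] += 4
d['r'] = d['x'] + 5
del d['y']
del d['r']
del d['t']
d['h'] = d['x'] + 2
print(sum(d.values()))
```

d['t'] = 9+1 = 10 → {'y': 1, 't': 10, 'x': 7}
d['t'] = 10+4 = 14 → {'y': 1, 't': 14, 'x': 7}
d['r'] = d['x']+5 = 12 → {'y': 1, 't': 14, 'x': 7, 'r': 12}
del 'y' → {'t': 14, 'x': 7, 'r': 12}
del 'r' → {'t': 14, 'x': 7}
del 't' → {'x': 7}
d['h'] = d['x']+2 = 9 → {'x': 7, 'h': 9}
sum of values = 16

16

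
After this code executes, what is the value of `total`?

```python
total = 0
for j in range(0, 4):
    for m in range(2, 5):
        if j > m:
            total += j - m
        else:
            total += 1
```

12

j=0,m=2: not 0>2, total = 0+1 = 1
j=0,m=3: not 0>3, total = 1+1 = 2
j=0,m=4: not 0>4, total = 2+1 = 3
j=1,m=2: not 1>2, total = 3+1 = 4
j=1,m=3: not 1>3, total = 4+1 = 5
j=1,m=4: not 1>4, total = 5+1 = 6
j=2,m=2: not 2>2, total = 6+1 = 7
j=2,m=3: not 2>3, total = 7+1 = 8
j=2,m=4: not 2>4, total = 8+1 = 9
j=3,m=2: 3>2, total = 9+1 = 10
j=3,m=3: not 3>3, total = 10+1 = 11
j=3,m=4: not 3>4, total = 11+1 = 12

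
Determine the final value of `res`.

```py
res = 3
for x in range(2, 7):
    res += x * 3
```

x=2: res = 3+2*3 = 9
x=3: res = 9+3*3 = 18
x=4: res = 18+4*3 = 30
x=5: res = 30+5*3 = 45
x=6: res = 45+6*3 = 63

63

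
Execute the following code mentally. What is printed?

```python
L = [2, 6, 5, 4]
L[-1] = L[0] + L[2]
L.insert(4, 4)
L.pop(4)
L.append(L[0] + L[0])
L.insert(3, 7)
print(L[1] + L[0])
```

L[-1] = L[0]+L[2] = 2+5 = 7 → [2, 6, 5, 7]
insert 4 at 4 → [2, 6, 5, 7, 4]
pop(4) removes 4 → [2, 6, 5, 7]
append L[0]+L[0] = 2+2 = 4 → [2, 6, 5, 7, 4]
insert 7 at 3 → [2, 6, 5, 7, 7, 4]
L[1]+L[0] = 6+2 = 8

8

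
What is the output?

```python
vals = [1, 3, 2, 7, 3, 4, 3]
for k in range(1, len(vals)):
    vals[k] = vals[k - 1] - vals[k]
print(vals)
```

[1, -2, -4, -11, -14, -18, -21]

k=1: vals[1] = 1-3 = -2 → [1, -2, 2, 7, 3, 4, 3]
k=2: vals[2] = (-2)-2 = -4 → [1, -2, -4, 7, 3, 4, 3]
k=3: vals[3] = (-4)-7 = -11 → [1, -2, -4, -11, 3, 4, 3]
k=4: vals[4] = (-11)-3 = -14 → [1, -2, -4, -11, -14, 4, 3]
k=5: vals[5] = (-14)-4 = -18 → [1, -2, -4, -11, -14, -18, 3]
k=6: vals[6] = (-18)-3 = -21 → [1, -2, -4, -11, -14, -18, -21]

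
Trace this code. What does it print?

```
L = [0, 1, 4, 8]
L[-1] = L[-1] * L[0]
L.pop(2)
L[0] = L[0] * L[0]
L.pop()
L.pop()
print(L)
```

[0]

L[-1] = L[-1]*L[0] = 8*0 = 0 → [0, 1, 4, 0]
pop(2) removes 4 → [0, 1, 0]
L[0] = L[0]*L[0] = 0*0 = 0 → [0, 1, 0]
pop() removes 0 → [0, 1]
pop() removes 1 → [0]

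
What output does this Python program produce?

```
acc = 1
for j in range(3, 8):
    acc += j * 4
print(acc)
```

101

j=3: acc = 1+3*4 = 13
j=4: acc = 13+4*4 = 29
j=5: acc = 29+5*4 = 49
j=6: acc = 49+6*4 = 73
j=7: acc = 73+7*4 = 101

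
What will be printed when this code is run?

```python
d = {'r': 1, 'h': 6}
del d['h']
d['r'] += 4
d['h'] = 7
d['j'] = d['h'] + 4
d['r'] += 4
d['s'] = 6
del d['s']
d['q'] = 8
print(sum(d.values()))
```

del 'h' → {'r': 1}
d['r'] = 1+4 = 5 → {'r': 5}
d['h'] = 7 → {'r': 5, 'h': 7}
d['j'] = d['h']+4 = 11 → {'r': 5, 'h': 7, 'j': 11}
d['r'] = 5+4 = 9 → {'r': 9, 'h': 7, 'j': 11}
d['s'] = 6 → {'r': 9, 'h': 7, 'j': 11, 's': 6}
del 's' → {'r': 9, 'h': 7, 'j': 11}
d['q'] = 8 → {'r': 9, 'h': 7, 'j': 11, 'q': 8}
sum of values = 35

35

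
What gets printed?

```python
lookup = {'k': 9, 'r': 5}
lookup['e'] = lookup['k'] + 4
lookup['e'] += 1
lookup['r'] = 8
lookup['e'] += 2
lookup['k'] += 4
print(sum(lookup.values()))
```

37

lookup['e'] = lookup['k']+4 = 13 → {'k': 9, 'r': 5, 'e': 13}
lookup['e'] = 13+1 = 14 → {'k': 9, 'r': 5, 'e': 14}
lookup['r'] = 8 → {'k': 9, 'r': 8, 'e': 14}
lookup['e'] = 14+2 = 16 → {'k': 9, 'r': 8, 'e': 16}
lookup['k'] = 9+4 = 13 → {'k': 13, 'r': 8, 'e': 16}
sum of values = 37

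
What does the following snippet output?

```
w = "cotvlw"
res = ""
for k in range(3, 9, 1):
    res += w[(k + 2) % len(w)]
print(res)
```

wcotvl

k=3: add w[5]='w' → 'w'
k=4: add w[0]='c' → 'wc'
k=5: add w[1]='o' → 'wco'
k=6: add w[2]='t' → 'wcot'
k=7: add w[3]='v' → 'wcotv'
k=8: add w[4]='l' → 'wcotvl'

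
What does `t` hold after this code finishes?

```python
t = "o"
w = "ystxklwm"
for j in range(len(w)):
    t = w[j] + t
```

j=0: prepend 'y' → 'yo'
j=1: prepend 's' → 'syo'
j=2: prepend 't' → 'tsyo'
j=3: prepend 'x' → 'xtsyo'
j=4: prepend 'k' → 'kxtsyo'
j=5: prepend 'l' → 'lkxtsyo'
j=6: prepend 'w' → 'wlkxtsyo'
j=7: prepend 'm' → 'mwlkxtsyo'

'mwlkxtsyo'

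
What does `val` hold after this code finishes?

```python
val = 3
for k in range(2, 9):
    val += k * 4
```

k=2: val = 3+2*4 = 11
k=3: val = 11+3*4 = 23
k=4: val = 23+4*4 = 39
k=5: val = 39+5*4 = 59
k=6: val = 59+6*4 = 83
k=7: val = 83+7*4 = 111
k=8: val = 111+8*4 = 143

143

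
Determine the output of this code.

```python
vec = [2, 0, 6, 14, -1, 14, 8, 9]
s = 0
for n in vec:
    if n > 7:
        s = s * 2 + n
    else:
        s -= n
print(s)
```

n=2: not >7, s = 0-2 = -2
n=0: not >7, s = (-2)-0 = -2
n=6: not >7, s = (-2)-6 = -8
n=14: >7, s = (-8)*2+14 = -2
n=-1: not >7, s = (-2)-(-1) = -1
n=14: >7, s = (-1)*2+14 = 12
n=8: >7, s = 12*2+8 = 32
n=9: >7, s = 32*2+9 = 73

73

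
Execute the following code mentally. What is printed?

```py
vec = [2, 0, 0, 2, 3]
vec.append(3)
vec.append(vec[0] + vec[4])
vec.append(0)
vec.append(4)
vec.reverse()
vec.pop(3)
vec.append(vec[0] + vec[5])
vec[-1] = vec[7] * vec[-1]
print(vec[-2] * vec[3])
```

6

append 3 → [2, 0, 0, 2, 3, 3]
append vec[0]+vec[4] = 2+3 = 5 → [2, 0, 0, 2, 3, 3, 5]
append 0 → [2, 0, 0, 2, 3, 3, 5, 0]
append 4 → [2, 0, 0, 2, 3, 3, 5, 0, 4]
reverse → [4, 0, 5, 3, 3, 2, 0, 0, 2]
pop(3) removes 3 → [4, 0, 5, 3, 2, 0, 0, 2]
append vec[0]+vec[5] = 4+0 = 4 → [4, 0, 5, 3, 2, 0, 0, 2, 4]
vec[-1] = vec[7]*vec[-1] = 2*4 = 8 → [4, 0, 5, 3, 2, 0, 0, 2, 8]
vec[-2]*vec[3] = 2*3 = 6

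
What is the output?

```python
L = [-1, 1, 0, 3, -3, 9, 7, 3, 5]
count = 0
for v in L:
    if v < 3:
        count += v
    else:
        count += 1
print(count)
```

v=-1: <3, count = 0+(-1) = -1
v=1: <3, count = (-1)+1 = 0
v=0: <3, count = 0+0 = 0
v=3: not <3, count = 0+1 = 1
v=-3: <3, count = 1+(-3) = -2
v=9: not <3, count = (-2)+1 = -1
v=7: not <3, count = (-1)+1 = 0
v=3: not <3, count = 0+1 = 1
v=5: not <3, count = 1+1 = 2

2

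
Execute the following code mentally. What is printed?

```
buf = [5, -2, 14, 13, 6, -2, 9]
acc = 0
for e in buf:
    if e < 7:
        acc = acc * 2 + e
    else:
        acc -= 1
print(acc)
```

33

e=5: <7, acc = 0*2+5 = 5
e=-2: <7, acc = 5*2+(-2) = 8
e=14: not <7, acc = 8-1 = 7
e=13: not <7, acc = 7-1 = 6
e=6: <7, acc = 6*2+6 = 18
e=-2: <7, acc = 18*2+(-2) = 34
e=9: not <7, acc = 34-1 = 33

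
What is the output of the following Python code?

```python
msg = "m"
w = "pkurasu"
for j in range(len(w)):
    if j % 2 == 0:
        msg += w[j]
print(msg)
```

j=0: add 'p' → 'mp'
j=1: skip
j=2: add 'u' → 'mpu'
j=3: skip
j=4: add 'a' → 'mpua'
j=5: skip
j=6: add 'u' → 'mpuau'

mpuau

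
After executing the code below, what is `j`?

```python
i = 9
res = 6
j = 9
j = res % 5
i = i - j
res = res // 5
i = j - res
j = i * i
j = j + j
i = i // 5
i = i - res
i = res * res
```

j = 6%5 = 1
i = 9-1 = 8
res = 6//5 = 1
i = 1-1 = 0
j = 0*0 = 0
j = 0+0 = 0
i = 0//5 = 0
i = 0-1 = -1
i = 1*1 = 1

0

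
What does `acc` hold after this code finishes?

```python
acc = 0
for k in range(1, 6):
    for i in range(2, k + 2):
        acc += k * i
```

195

k=1,i=2: acc = 0+2 = 2
k=2,i=2: acc = 2+4 = 6
k=2,i=3: acc = 6+6 = 12
k=3,i=2: acc = 12+6 = 18
k=3,i=3: acc = 18+9 = 27
k=3,i=4: acc = 27+12 = 39
k=4,i=2: acc = 39+8 = 47
k=4,i=3: acc = 47+12 = 59
k=4,i=4: acc = 59+16 = 75
k=4,i=5: acc = 75+20 = 95
k=5,i=2: acc = 95+10 = 105
k=5,i=3: acc = 105+15 = 120
k=5,i=4: acc = 120+20 = 140
k=5,i=5: acc = 140+25 = 165
k=5,i=6: acc = 165+30 = 195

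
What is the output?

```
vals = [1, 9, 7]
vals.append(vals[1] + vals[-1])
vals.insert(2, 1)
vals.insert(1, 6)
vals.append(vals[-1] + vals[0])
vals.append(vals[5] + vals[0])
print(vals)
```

append vals[1]+vals[-1] = 9+7 = 16 → [1, 9, 7, 16]
insert 1 at 2 → [1, 9, 1, 7, 16]
insert 6 at 1 → [1, 6, 9, 1, 7, 16]
append vals[-1]+vals[0] = 16+1 = 17 → [1, 6, 9, 1, 7, 16, 17]
append vals[5]+vals[0] = 16+1 = 17 → [1, 6, 9, 1, 7, 16, 17, 17]

[1, 6, 9, 1, 7, 16, 17, 17]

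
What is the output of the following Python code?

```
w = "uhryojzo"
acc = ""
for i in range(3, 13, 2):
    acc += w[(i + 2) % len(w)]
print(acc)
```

i=3: add w[5]='j' → 'j'
i=5: add w[7]='o' → 'jo'
i=7: add w[1]='h' → 'joh'
i=9: add w[3]='y' → 'johy'
i=11: add w[5]='j' → 'johyj'

johyj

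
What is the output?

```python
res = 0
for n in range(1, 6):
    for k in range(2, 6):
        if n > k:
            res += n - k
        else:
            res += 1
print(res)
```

24

n=1,k=2: not 1>2, res = 0+1 = 1
n=1,k=3: not 1>3, res = 1+1 = 2
n=1,k=4: not 1>4, res = 2+1 = 3
n=1,k=5: not 1>5, res = 3+1 = 4
n=2,k=2: not 2>2, res = 4+1 = 5
n=2,k=3: not 2>3, res = 5+1 = 6
n=2,k=4: not 2>4, res = 6+1 = 7
n=2,k=5: not 2>5, res = 7+1 = 8
n=3,k=2: 3>2, res = 8+1 = 9
n=3,k=3: not 3>3, res = 9+1 = 10
n=3,k=4: not 3>4, res = 10+1 = 11
n=3,k=5: not 3>5, res = 11+1 = 12
n=4,k=2: 4>2, res = 12+2 = 14
n=4,k=3: 4>3, res = 14+1 = 15
n=4,k=4: not 4>4, res = 15+1 = 16
n=4,k=5: not 4>5, res = 16+1 = 17
n=5,k=2: 5>2, res = 17+3 = 20
n=5,k=3: 5>3, res = 20+2 = 22
n=5,k=4: 5>4, res = 22+1 = 23
n=5,k=5: not 5>5, res = 23+1 = 24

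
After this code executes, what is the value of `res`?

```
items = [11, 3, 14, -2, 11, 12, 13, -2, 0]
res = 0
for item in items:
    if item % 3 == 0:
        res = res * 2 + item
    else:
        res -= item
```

item=11: not %3==0, res = 0-11 = -11
item=3: %3==0, res = (-11)*2+3 = -19
item=14: not %3==0, res = (-19)-14 = -33
item=-2: not %3==0, res = (-33)-(-2) = -31
item=11: not %3==0, res = (-31)-11 = -42
item=12: %3==0, res = (-42)*2+12 = -72
item=13: not %3==0, res = (-72)-13 = -85
item=-2: not %3==0, res = (-85)-(-2) = -83
item=0: %3==0, res = (-83)*2+0 = -166

-166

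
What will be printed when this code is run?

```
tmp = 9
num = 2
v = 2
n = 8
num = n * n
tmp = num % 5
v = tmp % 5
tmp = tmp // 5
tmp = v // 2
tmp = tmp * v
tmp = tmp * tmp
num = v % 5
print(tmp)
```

64

num = 8*8 = 64
tmp = 64%5 = 4
v = 4%5 = 4
tmp = 4//5 = 0
tmp = 4//2 = 2
tmp = 2*4 = 8
tmp = 8*8 = 64
num = 4%5 = 4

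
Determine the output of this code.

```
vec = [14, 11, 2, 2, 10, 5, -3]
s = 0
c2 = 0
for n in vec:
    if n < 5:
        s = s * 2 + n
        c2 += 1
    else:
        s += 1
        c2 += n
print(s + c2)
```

n=14: not <5, s = 0+1 = 1; c2=14
n=11: not <5, s = 1+1 = 2; c2=25
n=2: <5, s = 2*2+2 = 6; c2=26
n=2: <5, s = 6*2+2 = 14; c2=27
n=10: not <5, s = 14+1 = 15; c2=37
n=5: not <5, s = 15+1 = 16; c2=42
n=-3: <5, s = 16*2+(-3) = 29; c2=43
s+c2 = 29+43 = 72

72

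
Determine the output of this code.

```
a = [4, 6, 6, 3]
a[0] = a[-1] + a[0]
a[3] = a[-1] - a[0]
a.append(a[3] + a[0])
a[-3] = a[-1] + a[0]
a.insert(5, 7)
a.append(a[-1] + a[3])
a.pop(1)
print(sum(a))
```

26

a[0] = a[-1]+a[0] = 3+4 = 7 → [7, 6, 6, 3]
a[3] = a[-1]-a[0] = 3-7 = -4 → [7, 6, 6, -4]
append a[3]+a[0] = (-4)+7 = 3 → [7, 6, 6, -4, 3]
a[-3] = a[-1]+a[0] = 3+7 = 10 → [7, 6, 10, -4, 3]
insert 7 at 5 → [7, 6, 10, -4, 3, 7]
append a[-1]+a[3] = 7+(-4) = 3 → [7, 6, 10, -4, 3, 7, 3]
pop(1) removes 6 → [7, 10, -4, 3, 7, 3]
sum = 26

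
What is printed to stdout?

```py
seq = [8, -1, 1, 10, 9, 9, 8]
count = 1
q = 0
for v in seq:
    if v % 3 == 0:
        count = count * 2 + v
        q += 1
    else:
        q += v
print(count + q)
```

59

v=8: not %3==0; q=8
v=-1: not %3==0; q=7
v=1: not %3==0; q=8
v=10: not %3==0; q=18
v=9: %3==0, count = 1*2+9 = 11; q=19
v=9: %3==0, count = 11*2+9 = 31; q=20
v=8: not %3==0; q=28
count+q = 31+28 = 59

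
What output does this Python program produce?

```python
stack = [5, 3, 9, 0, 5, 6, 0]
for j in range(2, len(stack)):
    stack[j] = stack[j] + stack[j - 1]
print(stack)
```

[5, 3, 12, 12, 17, 23, 23]

j=2: stack[2] = 9+3 = 12 → [5, 3, 12, 0, 5, 6, 0]
j=3: stack[3] = 0+12 = 12 → [5, 3, 12, 12, 5, 6, 0]
j=4: stack[4] = 5+12 = 17 → [5, 3, 12, 12, 17, 6, 0]
j=5: stack[5] = 6+17 = 23 → [5, 3, 12, 12, 17, 23, 0]
j=6: stack[6] = 0+23 = 23 → [5, 3, 12, 12, 17, 23, 23]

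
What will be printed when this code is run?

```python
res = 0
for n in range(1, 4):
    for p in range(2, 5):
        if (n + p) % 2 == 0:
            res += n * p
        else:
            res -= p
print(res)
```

9

n=1,p=2: odd sum, res = 0-2 = -2
n=1,p=3: even sum, res = (-2)+3 = 1
n=1,p=4: odd sum, res = 1-4 = -3
n=2,p=2: even sum, res = (-3)+4 = 1
n=2,p=3: odd sum, res = 1-3 = -2
n=2,p=4: even sum, res = (-2)+8 = 6
n=3,p=2: odd sum, res = 6-2 = 4
n=3,p=3: even sum, res = 4+9 = 13
n=3,p=4: odd sum, res = 13-4 = 9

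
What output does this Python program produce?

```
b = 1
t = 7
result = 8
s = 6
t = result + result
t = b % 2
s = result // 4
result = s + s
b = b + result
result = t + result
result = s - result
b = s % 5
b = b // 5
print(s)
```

2

t = 8+8 = 16
t = 1%2 = 1
s = 8//4 = 2
result = 2+2 = 4
b = 1+4 = 5
result = 1+4 = 5
result = 2-5 = -3
b = 2%5 = 2
b = 2//5 = 0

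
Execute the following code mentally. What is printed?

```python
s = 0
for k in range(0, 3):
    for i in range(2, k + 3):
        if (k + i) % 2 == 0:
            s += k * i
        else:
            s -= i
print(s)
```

10

k=0,i=2: even sum, s = 0+0 = 0
k=1,i=2: odd sum, s = 0-2 = -2
k=1,i=3: even sum, s = (-2)+3 = 1
k=2,i=2: even sum, s = 1+4 = 5
k=2,i=3: odd sum, s = 5-3 = 2
k=2,i=4: even sum, s = 2+8 = 10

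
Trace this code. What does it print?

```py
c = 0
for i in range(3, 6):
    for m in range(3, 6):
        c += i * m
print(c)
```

i=3,m=3: c = 0+9 = 9
i=3,m=4: c = 9+12 = 21
i=3,m=5: c = 21+15 = 36
i=4,m=3: c = 36+12 = 48
i=4,m=4: c = 48+16 = 64
i=4,m=5: c = 64+20 = 84
i=5,m=3: c = 84+15 = 99
i=5,m=4: c = 99+20 = 119
i=5,m=5: c = 119+25 = 144

144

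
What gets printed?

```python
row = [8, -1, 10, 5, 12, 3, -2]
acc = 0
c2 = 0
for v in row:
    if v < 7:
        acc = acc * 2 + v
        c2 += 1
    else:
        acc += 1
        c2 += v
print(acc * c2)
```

v=8: not <7, acc = 0+1 = 1; c2=8
v=-1: <7, acc = 1*2+(-1) = 1; c2=9
v=10: not <7, acc = 1+1 = 2; c2=19
v=5: <7, acc = 2*2+5 = 9; c2=20
v=12: not <7, acc = 9+1 = 10; c2=32
v=3: <7, acc = 10*2+3 = 23; c2=33
v=-2: <7, acc = 23*2+(-2) = 44; c2=34
acc*c2 = 44*34 = 1496

1496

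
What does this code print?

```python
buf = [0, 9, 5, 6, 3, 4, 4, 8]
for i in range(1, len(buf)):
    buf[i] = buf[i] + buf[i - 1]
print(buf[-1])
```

i=1: buf[1] = 9+0 = 9 → [0, 9, 5, 6, 3, 4, 4, 8]
i=2: buf[2] = 5+9 = 14 → [0, 9, 14, 6, 3, 4, 4, 8]
i=3: buf[3] = 6+14 = 20 → [0, 9, 14, 20, 3, 4, 4, 8]
i=4: buf[4] = 3+20 = 23 → [0, 9, 14, 20, 23, 4, 4, 8]
i=5: buf[5] = 4+23 = 27 → [0, 9, 14, 20, 23, 27, 4, 8]
i=6: buf[6] = 4+27 = 31 → [0, 9, 14, 20, 23, 27, 31, 8]
i=7: buf[7] = 8+31 = 39 → [0, 9, 14, 20, 23, 27, 31, 39]

39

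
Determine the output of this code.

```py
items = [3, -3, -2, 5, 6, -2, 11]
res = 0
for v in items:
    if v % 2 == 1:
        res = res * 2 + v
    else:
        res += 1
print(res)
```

v=3: odd, res = 0*2+3 = 3
v=-3: odd, res = 3*2+(-3) = 3
v=-2: not odd, res = 3+1 = 4
v=5: odd, res = 4*2+5 = 13
v=6: not odd, res = 13+1 = 14
v=-2: not odd, res = 14+1 = 15
v=11: odd, res = 15*2+11 = 41

41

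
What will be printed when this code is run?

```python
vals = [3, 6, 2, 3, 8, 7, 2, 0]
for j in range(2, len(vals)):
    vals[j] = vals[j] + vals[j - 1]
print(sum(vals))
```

j=2: vals[2] = 2+6 = 8 → [3, 6, 8, 3, 8, 7, 2, 0]
j=3: vals[3] = 3+8 = 11 → [3, 6, 8, 11, 8, 7, 2, 0]
j=4: vals[4] = 8+11 = 19 → [3, 6, 8, 11, 19, 7, 2, 0]
j=5: vals[5] = 7+19 = 26 → [3, 6, 8, 11, 19, 26, 2, 0]
j=6: vals[6] = 2+26 = 28 → [3, 6, 8, 11, 19, 26, 28, 0]
j=7: vals[7] = 0+28 = 28 → [3, 6, 8, 11, 19, 26, 28, 28]
sum = 129

129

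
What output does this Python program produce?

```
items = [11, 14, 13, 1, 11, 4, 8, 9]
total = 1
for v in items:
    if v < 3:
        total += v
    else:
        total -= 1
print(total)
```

v=11: not <3, total = 1-1 = 0
v=14: not <3, total = 0-1 = -1
v=13: not <3, total = (-1)-1 = -2
v=1: <3, total = (-2)+1 = -1
v=11: not <3, total = (-1)-1 = -2
v=4: not <3, total = (-2)-1 = -3
v=8: not <3, total = (-3)-1 = -4
v=9: not <3, total = (-4)-1 = -5

-5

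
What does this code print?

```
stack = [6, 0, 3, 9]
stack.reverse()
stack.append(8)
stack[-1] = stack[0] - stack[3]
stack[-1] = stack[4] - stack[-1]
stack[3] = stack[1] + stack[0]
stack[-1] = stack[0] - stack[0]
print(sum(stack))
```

reverse → [9, 3, 0, 6]
append 8 → [9, 3, 0, 6, 8]
stack[-1] = stack[0]-stack[3] = 9-6 = 3 → [9, 3, 0, 6, 3]
stack[-1] = stack[4]-stack[-1] = 3-3 = 0 → [9, 3, 0, 6, 0]
stack[3] = stack[1]+stack[0] = 3+9 = 12 → [9, 3, 0, 12, 0]
stack[-1] = stack[0]-stack[0] = 9-9 = 0 → [9, 3, 0, 12, 0]
sum = 24

24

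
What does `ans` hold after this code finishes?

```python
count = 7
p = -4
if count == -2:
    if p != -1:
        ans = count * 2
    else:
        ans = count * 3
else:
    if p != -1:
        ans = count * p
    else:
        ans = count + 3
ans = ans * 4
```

count=7, p=-4
count == -2 is False; p != -1 is True
→ ans = count * p = -28
ans = (-28)*4 = -112

-112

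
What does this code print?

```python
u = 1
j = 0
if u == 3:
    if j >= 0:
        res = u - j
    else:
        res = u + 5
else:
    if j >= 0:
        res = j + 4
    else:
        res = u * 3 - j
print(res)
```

u=1, j=0
u == 3 is False; j >= 0 is True
→ res = j + 4 = 4

4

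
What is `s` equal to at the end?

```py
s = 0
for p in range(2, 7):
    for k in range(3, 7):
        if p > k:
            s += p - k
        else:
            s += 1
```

24

p=2,k=3: not 2>3, s = 0+1 = 1
p=2,k=4: not 2>4, s = 1+1 = 2
p=2,k=5: not 2>5, s = 2+1 = 3
p=2,k=6: not 2>6, s = 3+1 = 4
p=3,k=3: not 3>3, s = 4+1 = 5
p=3,k=4: not 3>4, s = 5+1 = 6
p=3,k=5: not 3>5, s = 6+1 = 7
p=3,k=6: not 3>6, s = 7+1 = 8
p=4,k=3: 4>3, s = 8+1 = 9
p=4,k=4: not 4>4, s = 9+1 = 10
p=4,k=5: not 4>5, s = 10+1 = 11
p=4,k=6: not 4>6, s = 11+1 = 12
p=5,k=3: 5>3, s = 12+2 = 14
p=5,k=4: 5>4, s = 14+1 = 15
p=5,k=5: not 5>5, s = 15+1 = 16
p=5,k=6: not 5>6, s = 16+1 = 17
p=6,k=3: 6>3, s = 17+3 = 20
p=6,k=4: 6>4, s = 20+2 = 22
p=6,k=5: 6>5, s = 22+1 = 23
p=6,k=6: not 6>6, s = 23+1 = 24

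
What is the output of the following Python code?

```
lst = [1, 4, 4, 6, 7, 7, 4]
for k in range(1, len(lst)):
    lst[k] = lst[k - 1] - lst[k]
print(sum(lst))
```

k=1: lst[1] = 1-4 = -3 → [1, -3, 4, 6, 7, 7, 4]
k=2: lst[2] = (-3)-4 = -7 → [1, -3, -7, 6, 7, 7, 4]
k=3: lst[3] = (-7)-6 = -13 → [1, -3, -7, -13, 7, 7, 4]
k=4: lst[4] = (-13)-7 = -20 → [1, -3, -7, -13, -20, 7, 4]
k=5: lst[5] = (-20)-7 = -27 → [1, -3, -7, -13, -20, -27, 4]
k=6: lst[6] = (-27)-4 = -31 → [1, -3, -7, -13, -20, -27, -31]
sum = -100

-100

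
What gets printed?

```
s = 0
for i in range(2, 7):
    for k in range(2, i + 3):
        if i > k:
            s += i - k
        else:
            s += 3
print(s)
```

65

i=2,k=2: not 2>2, s = 0+3 = 3
i=2,k=3: not 2>3, s = 3+3 = 6
i=2,k=4: not 2>4, s = 6+3 = 9
i=3,k=2: 3>2, s = 9+1 = 10
i=3,k=3: not 3>3, s = 10+3 = 13
i=3,k=4: not 3>4, s = 13+3 = 16
i=3,k=5: not 3>5, s = 16+3 = 19
i=4,k=2: 4>2, s = 19+2 = 21
i=4,k=3: 4>3, s = 21+1 = 22
i=4,k=4: not 4>4, s = 22+3 = 25
i=4,k=5: not 4>5, s = 25+3 = 28
i=4,k=6: not 4>6, s = 28+3 = 31
i=5,k=2: 5>2, s = 31+3 = 34
i=5,k=3: 5>3, s = 34+2 = 36
i=5,k=4: 5>4, s = 36+1 = 37
i=5,k=5: not 5>5, s = 37+3 = 40
i=5,k=6: not 5>6, s = 40+3 = 43
i=5,k=7: not 5>7, s = 43+3 = 46
i=6,k=2: 6>2, s = 46+4 = 50
i=6,k=3: 6>3, s = 50+3 = 53
i=6,k=4: 6>4, s = 53+2 = 55
i=6,k=5: 6>5, s = 55+1 = 56
i=6,k=6: not 6>6, s = 56+3 = 59
i=6,k=7: not 6>7, s = 59+3 = 62
i=6,k=8: not 6>8, s = 62+3 = 65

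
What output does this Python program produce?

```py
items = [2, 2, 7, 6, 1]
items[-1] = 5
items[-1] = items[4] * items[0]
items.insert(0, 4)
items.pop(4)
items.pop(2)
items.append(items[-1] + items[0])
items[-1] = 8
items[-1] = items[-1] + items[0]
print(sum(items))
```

35

items[-1] = 5 → [2, 2, 7, 6, 5]
items[-1] = items[4]*items[0] = 5*2 = 10 → [2, 2, 7, 6, 10]
insert 4 at 0 → [4, 2, 2, 7, 6, 10]
pop(4) removes 6 → [4, 2, 2, 7, 10]
pop(2) removes 2 → [4, 2, 7, 10]
append items[-1]+items[0] = 10+4 = 14 → [4, 2, 7, 10, 14]
items[-1] = 8 → [4, 2, 7, 10, 8]
items[-1] = items[-1]+items[0] = 8+4 = 12 → [4, 2, 7, 10, 12]
sum = 35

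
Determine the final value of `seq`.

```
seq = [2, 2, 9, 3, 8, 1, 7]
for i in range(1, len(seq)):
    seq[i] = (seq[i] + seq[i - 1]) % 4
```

i=1: seq[1] = (2+2)%4 = 0 → [2, 0, 9, 3, 8, 1, 7]
i=2: seq[2] = (9+0)%4 = 1 → [2, 0, 1, 3, 8, 1, 7]
i=3: seq[3] = (3+1)%4 = 0 → [2, 0, 1, 0, 8, 1, 7]
i=4: seq[4] = (8+0)%4 = 0 → [2, 0, 1, 0, 0, 1, 7]
i=5: seq[5] = (1+0)%4 = 1 → [2, 0, 1, 0, 0, 1, 7]
i=6: seq[6] = (7+1)%4 = 0 → [2, 0, 1, 0, 0, 1, 0]

[2, 0, 1, 0, 0, 1, 0]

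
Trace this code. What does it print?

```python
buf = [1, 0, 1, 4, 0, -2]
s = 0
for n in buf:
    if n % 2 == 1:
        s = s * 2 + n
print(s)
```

n=1: odd, s = 0*2+1 = 1
n=0: not odd
n=1: odd, s = 1*2+1 = 3
n=4: not odd
n=0: not odd
n=-2: not odd

3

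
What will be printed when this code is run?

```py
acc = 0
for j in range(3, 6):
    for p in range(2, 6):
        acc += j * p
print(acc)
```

168

j=3,p=2: acc = 0+6 = 6
j=3,p=3: acc = 6+9 = 15
j=3,p=4: acc = 15+12 = 27
j=3,p=5: acc = 27+15 = 42
j=4,p=2: acc = 42+8 = 50
j=4,p=3: acc = 50+12 = 62
j=4,p=4: acc = 62+16 = 78
j=4,p=5: acc = 78+20 = 98
j=5,p=2: acc = 98+10 = 108
j=5,p=3: acc = 108+15 = 123
j=5,p=4: acc = 123+20 = 143
j=5,p=5: acc = 143+25 = 168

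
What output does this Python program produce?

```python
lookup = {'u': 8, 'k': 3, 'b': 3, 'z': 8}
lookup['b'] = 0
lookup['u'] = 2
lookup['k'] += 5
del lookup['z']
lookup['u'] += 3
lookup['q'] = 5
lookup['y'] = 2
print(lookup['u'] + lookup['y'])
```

lookup['b'] = 0 → {'u': 8, 'k': 3, 'b': 0, 'z': 8}
lookup['u'] = 2 → {'u': 2, 'k': 3, 'b': 0, 'z': 8}
lookup['k'] = 3+5 = 8 → {'u': 2, 'k': 8, 'b': 0, 'z': 8}
del 'z' → {'u': 2, 'k': 8, 'b': 0}
lookup['u'] = 2+3 = 5 → {'u': 5, 'k': 8, 'b': 0}
lookup['q'] = 5 → {'u': 5, 'k': 8, 'b': 0, 'q': 5}
lookup['y'] = 2 → {'u': 5, 'k': 8, 'b': 0, 'q': 5, 'y': 2}
lookup['u']+lookup['y'] = 5+2 = 7

7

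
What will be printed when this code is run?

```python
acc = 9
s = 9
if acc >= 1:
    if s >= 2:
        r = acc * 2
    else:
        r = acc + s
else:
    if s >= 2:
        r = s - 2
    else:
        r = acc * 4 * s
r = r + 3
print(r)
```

acc=9, s=9
acc >= 1 is True; s >= 2 is True
→ r = acc * 2 = 18
r = 18+3 = 21

21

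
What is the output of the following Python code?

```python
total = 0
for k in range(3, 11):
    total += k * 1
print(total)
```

52

k=3: total = 0+3*1 = 3
k=4: total = 3+4*1 = 7
k=5: total = 7+5*1 = 12
k=6: total = 12+6*1 = 18
k=7: total = 18+7*1 = 25
k=8: total = 25+8*1 = 33
k=9: total = 33+9*1 = 42
k=10: total = 42+10*1 = 52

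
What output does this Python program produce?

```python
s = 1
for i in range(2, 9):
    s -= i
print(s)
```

i=2: s = 1-2 = -1
i=3: s = (-1)-3 = -4
i=4: s = (-4)-4 = -8
i=5: s = (-8)-5 = -13
i=6: s = (-13)-6 = -19
i=7: s = (-19)-7 = -26
i=8: s = (-26)-8 = -34

-34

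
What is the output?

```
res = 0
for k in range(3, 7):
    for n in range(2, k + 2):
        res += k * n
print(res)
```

345

k=3,n=2: res = 0+6 = 6
k=3,n=3: res = 6+9 = 15
k=3,n=4: res = 15+12 = 27
k=4,n=2: res = 27+8 = 35
k=4,n=3: res = 35+12 = 47
k=4,n=4: res = 47+16 = 63
k=4,n=5: res = 63+20 = 83
k=5,n=2: res = 83+10 = 93
k=5,n=3: res = 93+15 = 108
k=5,n=4: res = 108+20 = 128
k=5,n=5: res = 128+25 = 153
k=5,n=6: res = 153+30 = 183
k=6,n=2: res = 183+12 = 195
k=6,n=3: res = 195+18 = 213
k=6,n=4: res = 213+24 = 237
k=6,n=5: res = 237+30 = 267
k=6,n=6: res = 267+36 = 303
k=6,n=7: res = 303+42 = 345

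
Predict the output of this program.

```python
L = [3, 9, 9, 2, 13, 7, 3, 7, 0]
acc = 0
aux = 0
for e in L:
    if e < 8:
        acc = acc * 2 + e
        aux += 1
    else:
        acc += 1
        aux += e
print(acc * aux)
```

e=3: <8, acc = 0*2+3 = 3; aux=1
e=9: not <8, acc = 3+1 = 4; aux=10
e=9: not <8, acc = 4+1 = 5; aux=19
e=2: <8, acc = 5*2+2 = 12; aux=20
e=13: not <8, acc = 12+1 = 13; aux=33
e=7: <8, acc = 13*2+7 = 33; aux=34
e=3: <8, acc = 33*2+3 = 69; aux=35
e=7: <8, acc = 69*2+7 = 145; aux=36
e=0: <8, acc = 145*2+0 = 290; aux=37
acc*aux = 290*37 = 10730

10730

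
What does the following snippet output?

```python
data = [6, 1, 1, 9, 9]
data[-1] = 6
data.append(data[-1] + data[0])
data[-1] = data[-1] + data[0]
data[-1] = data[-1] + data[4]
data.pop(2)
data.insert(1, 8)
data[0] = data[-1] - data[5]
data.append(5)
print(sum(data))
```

53

data[-1] = 6 → [6, 1, 1, 9, 6]
append data[-1]+data[0] = 6+6 = 12 → [6, 1, 1, 9, 6, 12]
data[-1] = data[-1]+data[0] = 12+6 = 18 → [6, 1, 1, 9, 6, 18]
data[-1] = data[-1]+data[4] = 18+6 = 24 → [6, 1, 1, 9, 6, 24]
pop(2) removes 1 → [6, 1, 9, 6, 24]
insert 8 at 1 → [6, 8, 1, 9, 6, 24]
data[0] = data[-1]-data[5] = 24-24 = 0 → [0, 8, 1, 9, 6, 24]
append 5 → [0, 8, 1, 9, 6, 24, 5]
sum = 53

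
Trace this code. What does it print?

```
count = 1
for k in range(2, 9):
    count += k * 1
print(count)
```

36

k=2: count = 1+2*1 = 3
k=3: count = 3+3*1 = 6
k=4: count = 6+4*1 = 10
k=5: count = 10+5*1 = 15
k=6: count = 15+6*1 = 21
k=7: count = 21+7*1 = 28
k=8: count = 28+8*1 = 36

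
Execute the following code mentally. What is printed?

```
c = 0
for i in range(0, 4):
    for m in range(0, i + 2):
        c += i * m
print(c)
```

45

i=0,m=0: c = 0+0 = 0
i=0,m=1: c = 0+0 = 0
i=1,m=0: c = 0+0 = 0
i=1,m=1: c = 0+1 = 1
i=1,m=2: c = 1+2 = 3
i=2,m=0: c = 3+0 = 3
i=2,m=1: c = 3+2 = 5
i=2,m=2: c = 5+4 = 9
i=2,m=3: c = 9+6 = 15
i=3,m=0: c = 15+0 = 15
i=3,m=1: c = 15+3 = 18
i=3,m=2: c = 18+6 = 24
i=3,m=3: c = 24+9 = 33
i=3,m=4: c = 33+12 = 45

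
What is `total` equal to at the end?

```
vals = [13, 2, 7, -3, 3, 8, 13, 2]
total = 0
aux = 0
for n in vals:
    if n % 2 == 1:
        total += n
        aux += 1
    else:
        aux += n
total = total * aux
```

561

n=13: odd, total = 0+13 = 13; aux=1
n=2: not odd; aux=3
n=7: odd, total = 13+7 = 20; aux=4
n=-3: odd, total = 20+(-3) = 17; aux=5
n=3: odd, total = 17+3 = 20; aux=6
n=8: not odd; aux=14
n=13: odd, total = 20+13 = 33; aux=15
n=2: not odd; aux=17
total*aux = 33*17 = 561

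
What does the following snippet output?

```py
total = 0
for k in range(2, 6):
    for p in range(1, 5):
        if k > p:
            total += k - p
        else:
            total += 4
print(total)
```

44

k=2,p=1: 2>1, total = 0+1 = 1
k=2,p=2: not 2>2, total = 1+4 = 5
k=2,p=3: not 2>3, total = 5+4 = 9
k=2,p=4: not 2>4, total = 9+4 = 13
k=3,p=1: 3>1, total = 13+2 = 15
k=3,p=2: 3>2, total = 15+1 = 16
k=3,p=3: not 3>3, total = 16+4 = 20
k=3,p=4: not 3>4, total = 20+4 = 24
k=4,p=1: 4>1, total = 24+3 = 27
k=4,p=2: 4>2, total = 27+2 = 29
k=4,p=3: 4>3, total = 29+1 = 30
k=4,p=4: not 4>4, total = 30+4 = 34
k=5,p=1: 5>1, total = 34+4 = 38
k=5,p=2: 5>2, total = 38+3 = 41
k=5,p=3: 5>3, total = 41+2 = 43
k=5,p=4: 5>4, total = 43+1 = 44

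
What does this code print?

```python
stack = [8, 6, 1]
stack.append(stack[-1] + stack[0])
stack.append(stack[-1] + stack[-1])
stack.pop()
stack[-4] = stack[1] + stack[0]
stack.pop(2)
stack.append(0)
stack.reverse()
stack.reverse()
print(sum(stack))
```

append stack[-1]+stack[0] = 1+8 = 9 → [8, 6, 1, 9]
append stack[-1]+stack[-1] = 9+9 = 18 → [8, 6, 1, 9, 18]
pop() removes 18 → [8, 6, 1, 9]
stack[-4] = stack[1]+stack[0] = 6+8 = 14 → [14, 6, 1, 9]
pop(2) removes 1 → [14, 6, 9]
append 0 → [14, 6, 9, 0]
reverse → [0, 9, 6, 14]
reverse → [14, 6, 9, 0]
sum = 29

29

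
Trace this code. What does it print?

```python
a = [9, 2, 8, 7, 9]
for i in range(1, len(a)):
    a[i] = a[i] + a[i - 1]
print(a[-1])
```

i=1: a[1] = 2+9 = 11 → [9, 11, 8, 7, 9]
i=2: a[2] = 8+11 = 19 → [9, 11, 19, 7, 9]
i=3: a[3] = 7+19 = 26 → [9, 11, 19, 26, 9]
i=4: a[4] = 9+26 = 35 → [9, 11, 19, 26, 35]

35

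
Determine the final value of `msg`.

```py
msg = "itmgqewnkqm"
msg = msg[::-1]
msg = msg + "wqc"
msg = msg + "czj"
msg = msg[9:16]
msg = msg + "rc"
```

'tiwqcczrc'

reverse → 'mqknweqgmti'
+ 'wqc' → 'mqknweqgmtiwqc'
+ 'czj' → 'mqknweqgmtiwqcczj'
slice [9:16] → 'tiwqccz'
+ 'rc' → 'tiwqcczrc'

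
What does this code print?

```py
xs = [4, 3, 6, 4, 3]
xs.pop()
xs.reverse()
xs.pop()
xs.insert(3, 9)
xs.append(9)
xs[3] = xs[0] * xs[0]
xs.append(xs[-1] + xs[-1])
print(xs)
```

pop() removes 3 → [4, 3, 6, 4]
reverse → [4, 6, 3, 4]
pop() removes 4 → [4, 6, 3]
insert 9 at 3 → [4, 6, 3, 9]
append 9 → [4, 6, 3, 9, 9]
xs[3] = xs[0]*xs[0] = 4*4 = 16 → [4, 6, 3, 16, 9]
append xs[-1]+xs[-1] = 9+9 = 18 → [4, 6, 3, 16, 9, 18]

[4, 6, 3, 16, 9, 18]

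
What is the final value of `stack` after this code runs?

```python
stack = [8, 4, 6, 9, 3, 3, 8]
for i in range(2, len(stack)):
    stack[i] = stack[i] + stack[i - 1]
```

[8, 4, 10, 19, 22, 25, 33]

i=2: stack[2] = 6+4 = 10 → [8, 4, 10, 9, 3, 3, 8]
i=3: stack[3] = 9+10 = 19 → [8, 4, 10, 19, 3, 3, 8]
i=4: stack[4] = 3+19 = 22 → [8, 4, 10, 19, 22, 3, 8]
i=5: stack[5] = 3+22 = 25 → [8, 4, 10, 19, 22, 25, 8]
i=6: stack[6] = 8+25 = 33 → [8, 4, 10, 19, 22, 25, 33]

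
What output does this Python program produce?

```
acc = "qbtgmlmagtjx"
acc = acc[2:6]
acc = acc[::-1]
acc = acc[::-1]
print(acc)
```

slice [2:6] → 'tgml'
reverse → 'lmgt'
reverse → 'tgml'

tgml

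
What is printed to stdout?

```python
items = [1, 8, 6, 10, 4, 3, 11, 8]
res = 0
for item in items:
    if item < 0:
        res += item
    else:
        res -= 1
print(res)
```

item=1: not <0, res = 0-1 = -1
item=8: not <0, res = (-1)-1 = -2
item=6: not <0, res = (-2)-1 = -3
item=10: not <0, res = (-3)-1 = -4
item=4: not <0, res = (-4)-1 = -5
item=3: not <0, res = (-5)-1 = -6
item=11: not <0, res = (-6)-1 = -7
item=8: not <0, res = (-7)-1 = -8

-8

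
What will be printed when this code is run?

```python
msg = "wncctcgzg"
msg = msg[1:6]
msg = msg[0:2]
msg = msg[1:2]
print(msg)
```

slice [1:6] → 'ncctc'
slice [0:2] → 'nc'
slice [1:2] → 'c'

c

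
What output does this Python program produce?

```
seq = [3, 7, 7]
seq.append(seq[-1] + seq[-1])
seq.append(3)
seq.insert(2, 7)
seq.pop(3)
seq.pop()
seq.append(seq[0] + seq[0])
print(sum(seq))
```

37

append seq[-1]+seq[-1] = 7+7 = 14 → [3, 7, 7, 14]
append 3 → [3, 7, 7, 14, 3]
insert 7 at 2 → [3, 7, 7, 7, 14, 3]
pop(3) removes 7 → [3, 7, 7, 14, 3]
pop() removes 3 → [3, 7, 7, 14]
append seq[0]+seq[0] = 3+3 = 6 → [3, 7, 7, 14, 6]
sum = 37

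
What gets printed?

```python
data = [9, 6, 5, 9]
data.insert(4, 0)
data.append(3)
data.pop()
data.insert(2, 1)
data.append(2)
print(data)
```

[9, 6, 1, 5, 9, 0, 2]

insert 0 at 4 → [9, 6, 5, 9, 0]
append 3 → [9, 6, 5, 9, 0, 3]
pop() removes 3 → [9, 6, 5, 9, 0]
insert 1 at 2 → [9, 6, 1, 5, 9, 0]
append 2 → [9, 6, 1, 5, 9, 0, 2]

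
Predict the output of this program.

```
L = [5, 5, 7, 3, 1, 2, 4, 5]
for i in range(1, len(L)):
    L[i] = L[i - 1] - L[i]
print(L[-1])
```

i=1: L[1] = 5-5 = 0 → [5, 0, 7, 3, 1, 2, 4, 5]
i=2: L[2] = 0-7 = -7 → [5, 0, -7, 3, 1, 2, 4, 5]
i=3: L[3] = (-7)-3 = -10 → [5, 0, -7, -10, 1, 2, 4, 5]
i=4: L[4] = (-10)-1 = -11 → [5, 0, -7, -10, -11, 2, 4, 5]
i=5: L[5] = (-11)-2 = -13 → [5, 0, -7, -10, -11, -13, 4, 5]
i=6: L[6] = (-13)-4 = -17 → [5, 0, -7, -10, -11, -13, -17, 5]
i=7: L[7] = (-17)-5 = -22 → [5, 0, -7, -10, -11, -13, -17, -22]

-22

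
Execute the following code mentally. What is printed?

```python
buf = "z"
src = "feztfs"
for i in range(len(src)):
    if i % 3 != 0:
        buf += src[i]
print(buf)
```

zezfs

i=0: skip
i=1: add 'e' → 'ze'
i=2: add 'z' → 'zez'
i=3: skip
i=4: add 'f' → 'zezf'
i=5: add 's' → 'zezfs'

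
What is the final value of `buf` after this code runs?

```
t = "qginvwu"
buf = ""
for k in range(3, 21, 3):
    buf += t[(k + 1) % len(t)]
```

k=3: add t[4]='v' → 'v'
k=6: add t[0]='q' → 'vq'
k=9: add t[3]='n' → 'vqn'
k=12: add t[6]='u' → 'vqnu'
k=15: add t[2]='i' → 'vqnui'
k=18: add t[5]='w' → 'vqnuiw'

'vqnuiw'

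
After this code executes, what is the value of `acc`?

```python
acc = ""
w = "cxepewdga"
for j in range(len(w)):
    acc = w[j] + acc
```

'agdwepexc'

j=0: prepend 'c' → 'c'
j=1: prepend 'x' → 'xc'
j=2: prepend 'e' → 'exc'
j=3: prepend 'p' → 'pexc'
j=4: prepend 'e' → 'epexc'
j=5: prepend 'w' → 'wepexc'
j=6: prepend 'd' → 'dwepexc'
j=7: prepend 'g' → 'gdwepexc'
j=8: prepend 'a' → 'agdwepexc'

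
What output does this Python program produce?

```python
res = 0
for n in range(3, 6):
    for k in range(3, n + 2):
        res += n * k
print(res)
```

n=3,k=3: res = 0+9 = 9
n=3,k=4: res = 9+12 = 21
n=4,k=3: res = 21+12 = 33
n=4,k=4: res = 33+16 = 49
n=4,k=5: res = 49+20 = 69
n=5,k=3: res = 69+15 = 84
n=5,k=4: res = 84+20 = 104
n=5,k=5: res = 104+25 = 129
n=5,k=6: res = 129+30 = 159

159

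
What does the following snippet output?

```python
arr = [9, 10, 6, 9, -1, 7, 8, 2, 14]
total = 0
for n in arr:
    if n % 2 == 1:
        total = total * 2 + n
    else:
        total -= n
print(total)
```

-39

n=9: odd, total = 0*2+9 = 9
n=10: not odd, total = 9-10 = -1
n=6: not odd, total = (-1)-6 = -7
n=9: odd, total = (-7)*2+9 = -5
n=-1: odd, total = (-5)*2+(-1) = -11
n=7: odd, total = (-11)*2+7 = -15
n=8: not odd, total = (-15)-8 = -23
n=2: not odd, total = (-23)-2 = -25
n=14: not odd, total = (-25)-14 = -39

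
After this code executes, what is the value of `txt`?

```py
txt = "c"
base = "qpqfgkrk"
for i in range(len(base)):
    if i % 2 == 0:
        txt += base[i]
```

'cqqgr'

i=0: add 'q' → 'cq'
i=1: skip
i=2: add 'q' → 'cqq'
i=3: skip
i=4: add 'g' → 'cqqg'
i=5: skip
i=6: add 'r' → 'cqqgr'
i=7: skip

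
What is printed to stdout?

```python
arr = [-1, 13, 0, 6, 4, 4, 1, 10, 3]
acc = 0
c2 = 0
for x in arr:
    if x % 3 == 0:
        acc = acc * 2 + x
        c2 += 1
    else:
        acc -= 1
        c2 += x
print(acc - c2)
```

x=-1: not %3==0, acc = 0-1 = -1; c2=-1
x=13: not %3==0, acc = (-1)-1 = -2; c2=12
x=0: %3==0, acc = (-2)*2+0 = -4; c2=13
x=6: %3==0, acc = (-4)*2+6 = -2; c2=14
x=4: not %3==0, acc = (-2)-1 = -3; c2=18
x=4: not %3==0, acc = (-3)-1 = -4; c2=22
x=1: not %3==0, acc = (-4)-1 = -5; c2=23
x=10: not %3==0, acc = (-5)-1 = -6; c2=33
x=3: %3==0, acc = (-6)*2+3 = -9; c2=34
acc-c2 = (-9)-34 = -43

-43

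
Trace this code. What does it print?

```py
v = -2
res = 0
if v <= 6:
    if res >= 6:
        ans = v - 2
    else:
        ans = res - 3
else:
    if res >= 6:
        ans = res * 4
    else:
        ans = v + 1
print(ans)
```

-3

v=-2, res=0
v <= 6 is True; res >= 6 is False
→ ans = res - 3 = -3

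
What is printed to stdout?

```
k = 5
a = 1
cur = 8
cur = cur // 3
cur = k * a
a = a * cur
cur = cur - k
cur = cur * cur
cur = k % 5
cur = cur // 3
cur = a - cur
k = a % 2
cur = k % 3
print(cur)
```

cur = 8//3 = 2
cur = 5*1 = 5
a = 1*5 = 5
cur = 5-5 = 0
cur = 0*0 = 0
cur = 5%5 = 0
cur = 0//3 = 0
cur = 5-0 = 5
k = 5%2 = 1
cur = 1%3 = 1

1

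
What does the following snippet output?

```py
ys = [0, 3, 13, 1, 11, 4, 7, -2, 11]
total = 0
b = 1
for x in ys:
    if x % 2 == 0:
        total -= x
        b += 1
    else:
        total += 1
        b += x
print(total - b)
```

x=0: even, total = 0-0 = 0; b=2
x=3: not even, total = 0+1 = 1; b=5
x=13: not even, total = 1+1 = 2; b=18
x=1: not even, total = 2+1 = 3; b=19
x=11: not even, total = 3+1 = 4; b=30
x=4: even, total = 4-4 = 0; b=31
x=7: not even, total = 0+1 = 1; b=38
x=-2: even, total = 1-(-2) = 3; b=39
x=11: not even, total = 3+1 = 4; b=50
total-b = 4-50 = -46

-46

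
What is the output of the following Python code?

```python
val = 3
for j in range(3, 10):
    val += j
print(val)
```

j=3: val = 3+3 = 6
j=4: val = 6+4 = 10
j=5: val = 10+5 = 15
j=6: val = 15+6 = 21
j=7: val = 21+7 = 28
j=8: val = 28+8 = 36
j=9: val = 36+9 = 45

45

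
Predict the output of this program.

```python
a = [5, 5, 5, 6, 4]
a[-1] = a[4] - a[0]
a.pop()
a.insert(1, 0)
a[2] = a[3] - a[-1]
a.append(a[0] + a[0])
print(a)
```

[5, 0, -1, 5, 6, 10]

a[-1] = a[4]-a[0] = 4-5 = -1 → [5, 5, 5, 6, -1]
pop() removes -1 → [5, 5, 5, 6]
insert 0 at 1 → [5, 0, 5, 5, 6]
a[2] = a[3]-a[-1] = 5-6 = -1 → [5, 0, -1, 5, 6]
append a[0]+a[0] = 5+5 = 10 → [5, 0, -1, 5, 6, 10]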